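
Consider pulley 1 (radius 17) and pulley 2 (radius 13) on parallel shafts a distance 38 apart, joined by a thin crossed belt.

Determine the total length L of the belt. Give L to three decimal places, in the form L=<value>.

crossed belt: β = asin((r1+r2)/C) = asin(30/38) = 52.1364°
wrap1 = wrap2 = π + 2β = 284.2727°
tangent length = C·cosβ = 23.3238
L = (r1+r2)·wrap + 2·C·cosβ = 30·4.9615 + 2·23.3238 = 195.4925

L=195.492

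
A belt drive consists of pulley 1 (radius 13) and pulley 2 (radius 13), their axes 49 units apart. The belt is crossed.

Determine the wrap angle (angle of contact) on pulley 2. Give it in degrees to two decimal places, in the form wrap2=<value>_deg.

wrap2=244.09_deg

crossed belt: β = asin((r1+r2)/C) = asin(26/49) = 32.0468°
wrap1 = wrap2 = π + 2β = 244.0937°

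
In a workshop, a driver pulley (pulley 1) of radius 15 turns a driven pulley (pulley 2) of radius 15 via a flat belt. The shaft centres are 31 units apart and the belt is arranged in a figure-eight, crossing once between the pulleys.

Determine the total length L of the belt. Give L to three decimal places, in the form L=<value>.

crossed belt: β = asin((r1+r2)/C) = asin(30/31) = 75.4074°
wrap1 = wrap2 = π + 2β = 330.8149°
tangent length = C·cosβ = 7.8102
L = (r1+r2)·wrap + 2·C·cosβ = 30·5.7738 + 2·7.8102 = 188.8348

L=188.835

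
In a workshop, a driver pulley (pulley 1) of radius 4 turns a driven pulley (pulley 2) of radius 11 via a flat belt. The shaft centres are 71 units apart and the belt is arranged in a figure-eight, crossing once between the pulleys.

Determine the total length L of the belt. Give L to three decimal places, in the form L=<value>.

L=192.305

crossed belt: β = asin((r1+r2)/C) = asin(15/71) = 12.1966°
wrap1 = wrap2 = π + 2β = 204.3933°
tangent length = C·cosβ = 69.3974
L = (r1+r2)·wrap + 2·C·cosβ = 15·3.5673 + 2·69.3974 = 192.3049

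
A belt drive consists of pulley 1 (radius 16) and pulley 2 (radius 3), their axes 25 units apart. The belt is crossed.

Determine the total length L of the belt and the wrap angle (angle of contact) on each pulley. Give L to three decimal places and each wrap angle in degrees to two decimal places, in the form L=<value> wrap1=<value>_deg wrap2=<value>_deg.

crossed belt: β = asin((r1+r2)/C) = asin(19/25) = 49.4642°
wrap1 = wrap2 = π + 2β = 278.9284°
tangent length = C·cosβ = 16.2481
L = (r1+r2)·wrap + 2·C·cosβ = 19·4.8682 + 2·16.2481 = 124.9923

L=124.992 wrap1=278.93_deg wrap2=278.93_deg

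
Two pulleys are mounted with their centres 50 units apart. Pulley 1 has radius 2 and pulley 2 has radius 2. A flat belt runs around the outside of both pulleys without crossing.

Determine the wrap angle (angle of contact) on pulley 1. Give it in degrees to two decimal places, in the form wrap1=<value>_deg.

wrap1=180.00_deg

open belt: β = asin((r2−r1)/C) = asin(0/50) = 0.0000°
wrap1 = π − 2β = 180.0000°
wrap2 = π + 2β = 180.0000°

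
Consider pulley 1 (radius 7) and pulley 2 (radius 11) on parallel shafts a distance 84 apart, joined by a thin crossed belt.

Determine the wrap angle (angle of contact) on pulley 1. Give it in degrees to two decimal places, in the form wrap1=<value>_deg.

wrap1=204.75_deg

crossed belt: β = asin((r1+r2)/C) = asin(18/84) = 12.3736°
wrap1 = wrap2 = π + 2β = 204.7473°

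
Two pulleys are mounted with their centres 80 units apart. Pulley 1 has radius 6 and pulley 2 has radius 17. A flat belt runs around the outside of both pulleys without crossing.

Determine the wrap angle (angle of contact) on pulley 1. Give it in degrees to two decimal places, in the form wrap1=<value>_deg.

wrap1=164.19_deg

open belt: β = asin((r2−r1)/C) = asin(11/80) = 7.9032°
wrap1 = π − 2β = 164.1936°
wrap2 = π + 2β = 195.8064°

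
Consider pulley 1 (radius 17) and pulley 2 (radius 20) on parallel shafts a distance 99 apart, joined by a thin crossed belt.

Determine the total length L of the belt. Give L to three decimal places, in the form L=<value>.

L=328.235

crossed belt: β = asin((r1+r2)/C) = asin(37/99) = 21.9463°
wrap1 = wrap2 = π + 2β = 223.8926°
tangent length = C·cosβ = 91.8259
L = (r1+r2)·wrap + 2·C·cosβ = 37·3.9077 + 2·91.8259 = 328.2354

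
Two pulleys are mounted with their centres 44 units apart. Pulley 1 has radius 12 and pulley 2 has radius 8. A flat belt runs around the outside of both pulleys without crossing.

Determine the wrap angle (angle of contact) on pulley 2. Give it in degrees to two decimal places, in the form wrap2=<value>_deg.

open belt: β = asin((r2−r1)/C) = asin(-4/44) = -5.2159°
wrap1 = π − 2β = 190.4318°
wrap2 = π + 2β = 169.5682°

wrap2=169.57_deg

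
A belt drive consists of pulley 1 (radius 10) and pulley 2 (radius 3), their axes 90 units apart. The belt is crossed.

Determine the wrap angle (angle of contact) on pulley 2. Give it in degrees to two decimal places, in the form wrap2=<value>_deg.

crossed belt: β = asin((r1+r2)/C) = asin(13/90) = 8.3051°
wrap1 = wrap2 = π + 2β = 196.6102°

wrap2=196.61_deg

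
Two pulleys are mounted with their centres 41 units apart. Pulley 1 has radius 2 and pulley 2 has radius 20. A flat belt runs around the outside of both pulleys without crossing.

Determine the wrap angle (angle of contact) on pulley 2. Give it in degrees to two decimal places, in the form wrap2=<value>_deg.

open belt: β = asin((r2−r1)/C) = asin(18/41) = 26.0416°
wrap1 = π − 2β = 127.9167°
wrap2 = π + 2β = 232.0833°

wrap2=232.08_deg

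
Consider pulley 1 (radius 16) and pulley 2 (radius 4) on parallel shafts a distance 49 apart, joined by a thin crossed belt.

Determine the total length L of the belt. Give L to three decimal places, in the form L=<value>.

L=169.115

crossed belt: β = asin((r1+r2)/C) = asin(20/49) = 24.0895°
wrap1 = wrap2 = π + 2β = 228.1790°
tangent length = C·cosβ = 44.7325
L = (r1+r2)·wrap + 2·C·cosβ = 20·3.9825 + 2·44.7325 = 169.1146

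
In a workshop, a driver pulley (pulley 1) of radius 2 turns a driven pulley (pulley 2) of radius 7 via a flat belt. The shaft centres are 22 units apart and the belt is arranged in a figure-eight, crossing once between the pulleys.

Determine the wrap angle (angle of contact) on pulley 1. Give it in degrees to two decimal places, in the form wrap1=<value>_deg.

crossed belt: β = asin((r1+r2)/C) = asin(9/22) = 24.1477°
wrap1 = wrap2 = π + 2β = 228.2955°

wrap1=228.30_deg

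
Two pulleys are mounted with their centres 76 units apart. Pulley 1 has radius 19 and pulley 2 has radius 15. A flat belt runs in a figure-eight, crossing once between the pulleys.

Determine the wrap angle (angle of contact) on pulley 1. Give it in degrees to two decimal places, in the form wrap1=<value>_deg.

wrap1=233.15_deg

crossed belt: β = asin((r1+r2)/C) = asin(34/76) = 26.5750°
wrap1 = wrap2 = π + 2β = 233.1499°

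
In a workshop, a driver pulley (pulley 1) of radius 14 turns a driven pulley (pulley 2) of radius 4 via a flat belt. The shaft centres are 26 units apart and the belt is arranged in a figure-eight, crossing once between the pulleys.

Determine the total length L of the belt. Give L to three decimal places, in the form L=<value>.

crossed belt: β = asin((r1+r2)/C) = asin(18/26) = 43.8131°
wrap1 = wrap2 = π + 2β = 267.6261°
tangent length = C·cosβ = 18.7617
L = (r1+r2)·wrap + 2·C·cosβ = 18·4.6710 + 2·18.7617 = 121.6006

L=121.601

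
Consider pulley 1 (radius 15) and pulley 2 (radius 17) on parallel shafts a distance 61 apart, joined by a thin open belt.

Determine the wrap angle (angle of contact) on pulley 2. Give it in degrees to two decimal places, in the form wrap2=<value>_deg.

open belt: β = asin((r2−r1)/C) = asin(2/61) = 1.8789°
wrap1 = π − 2β = 176.2422°
wrap2 = π + 2β = 183.7578°

wrap2=183.76_deg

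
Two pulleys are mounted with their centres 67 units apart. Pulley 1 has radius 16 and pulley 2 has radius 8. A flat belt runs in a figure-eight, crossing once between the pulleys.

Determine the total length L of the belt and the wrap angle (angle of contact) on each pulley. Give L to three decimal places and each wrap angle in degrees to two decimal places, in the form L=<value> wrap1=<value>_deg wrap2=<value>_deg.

crossed belt: β = asin((r1+r2)/C) = asin(24/67) = 20.9902°
wrap1 = wrap2 = π + 2β = 221.9805°
tangent length = C·cosβ = 62.5540
L = (r1+r2)·wrap + 2·C·cosβ = 24·3.8743 + 2·62.5540 = 218.0909

L=218.091 wrap1=221.98_deg wrap2=221.98_deg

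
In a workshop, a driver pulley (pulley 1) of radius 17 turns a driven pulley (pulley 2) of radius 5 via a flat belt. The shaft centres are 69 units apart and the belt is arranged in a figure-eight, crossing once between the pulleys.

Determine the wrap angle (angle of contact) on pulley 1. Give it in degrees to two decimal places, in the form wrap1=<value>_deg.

wrap1=217.19_deg

crossed belt: β = asin((r1+r2)/C) = asin(22/69) = 18.5928°
wrap1 = wrap2 = π + 2β = 217.1856°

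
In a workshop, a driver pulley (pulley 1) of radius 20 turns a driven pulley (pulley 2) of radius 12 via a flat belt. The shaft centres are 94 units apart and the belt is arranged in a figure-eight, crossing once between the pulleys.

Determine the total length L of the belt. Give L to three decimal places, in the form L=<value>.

L=299.534

crossed belt: β = asin((r1+r2)/C) = asin(32/94) = 19.9028°
wrap1 = wrap2 = π + 2β = 219.8056°
tangent length = C·cosβ = 88.3855
L = (r1+r2)·wrap + 2·C·cosβ = 32·3.8363 + 2·88.3855 = 299.5336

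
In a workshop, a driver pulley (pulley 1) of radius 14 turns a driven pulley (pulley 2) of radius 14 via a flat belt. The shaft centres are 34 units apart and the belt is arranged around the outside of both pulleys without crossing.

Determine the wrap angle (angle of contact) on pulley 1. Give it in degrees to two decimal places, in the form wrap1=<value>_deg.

open belt: β = asin((r2−r1)/C) = asin(0/34) = 0.0000°
wrap1 = π − 2β = 180.0000°
wrap2 = π + 2β = 180.0000°

wrap1=180.00_deg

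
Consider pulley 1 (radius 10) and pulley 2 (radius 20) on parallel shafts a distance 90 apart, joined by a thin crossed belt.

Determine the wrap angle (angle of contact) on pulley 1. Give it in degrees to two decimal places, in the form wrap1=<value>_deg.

wrap1=218.94_deg

crossed belt: β = asin((r1+r2)/C) = asin(30/90) = 19.4712°
wrap1 = wrap2 = π + 2β = 218.9424°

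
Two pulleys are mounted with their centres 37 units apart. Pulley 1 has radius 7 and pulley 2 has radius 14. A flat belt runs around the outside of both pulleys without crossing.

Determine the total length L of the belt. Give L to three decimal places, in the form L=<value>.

open belt: β = asin((r2−r1)/C) = asin(7/37) = 10.9055°
wrap1 = π − 2β = 158.1891°
wrap2 = π + 2β = 201.8109°
tangent length = C·cosβ = 36.3318
L = r1·wrap1 + r2·wrap2 + 2·C·cosβ = 7·2.7609 + 14·3.5223 + 2·36.3318 = 141.3018

L=141.302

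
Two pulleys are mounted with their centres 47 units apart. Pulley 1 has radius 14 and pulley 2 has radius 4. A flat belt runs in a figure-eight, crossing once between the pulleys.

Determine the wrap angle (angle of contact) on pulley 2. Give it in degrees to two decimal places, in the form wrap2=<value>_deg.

crossed belt: β = asin((r1+r2)/C) = asin(18/47) = 22.5183°
wrap1 = wrap2 = π + 2β = 225.0366°

wrap2=225.04_deg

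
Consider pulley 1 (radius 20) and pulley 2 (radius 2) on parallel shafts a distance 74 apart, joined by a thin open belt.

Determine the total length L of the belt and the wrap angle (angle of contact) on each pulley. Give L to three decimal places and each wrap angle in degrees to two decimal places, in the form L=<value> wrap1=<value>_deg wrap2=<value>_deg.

open belt: β = asin((r2−r1)/C) = asin(-18/74) = -14.0780°
wrap1 = π − 2β = 208.1561°
wrap2 = π + 2β = 151.8439°
tangent length = C·cosβ = 71.7774
L = r1·wrap1 + r2·wrap2 + 2·C·cosβ = 20·3.6330 + 2·2.6502 + 2·71.7774 = 221.5154

L=221.515 wrap1=208.16_deg wrap2=151.84_deg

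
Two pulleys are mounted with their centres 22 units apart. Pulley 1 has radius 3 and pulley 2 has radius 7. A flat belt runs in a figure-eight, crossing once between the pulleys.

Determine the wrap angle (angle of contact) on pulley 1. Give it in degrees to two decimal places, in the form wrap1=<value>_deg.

crossed belt: β = asin((r1+r2)/C) = asin(10/22) = 27.0357°
wrap1 = wrap2 = π + 2β = 234.0714°

wrap1=234.07_deg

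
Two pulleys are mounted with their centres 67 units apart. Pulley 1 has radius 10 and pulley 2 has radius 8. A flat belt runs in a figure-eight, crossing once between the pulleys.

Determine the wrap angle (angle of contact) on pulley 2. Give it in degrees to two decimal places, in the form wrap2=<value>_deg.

wrap2=211.17_deg

crossed belt: β = asin((r1+r2)/C) = asin(18/67) = 15.5843°
wrap1 = wrap2 = π + 2β = 211.1687°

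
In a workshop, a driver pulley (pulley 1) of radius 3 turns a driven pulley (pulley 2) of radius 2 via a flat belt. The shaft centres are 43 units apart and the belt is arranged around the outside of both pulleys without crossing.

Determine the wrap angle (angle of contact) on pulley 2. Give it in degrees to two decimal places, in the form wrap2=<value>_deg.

open belt: β = asin((r2−r1)/C) = asin(-1/43) = -1.3326°
wrap1 = π − 2β = 182.6652°
wrap2 = π + 2β = 177.3348°

wrap2=177.33_deg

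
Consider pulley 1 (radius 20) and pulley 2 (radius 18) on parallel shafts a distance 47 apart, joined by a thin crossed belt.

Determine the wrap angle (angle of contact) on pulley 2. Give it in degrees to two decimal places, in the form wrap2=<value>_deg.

wrap2=287.90_deg

crossed belt: β = asin((r1+r2)/C) = asin(38/47) = 53.9507°
wrap1 = wrap2 = π + 2β = 287.9013°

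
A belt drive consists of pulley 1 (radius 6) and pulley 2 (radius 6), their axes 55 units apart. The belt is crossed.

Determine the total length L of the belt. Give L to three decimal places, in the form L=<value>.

L=150.328

crossed belt: β = asin((r1+r2)/C) = asin(12/55) = 12.6023°
wrap1 = wrap2 = π + 2β = 205.2045°
tangent length = C·cosβ = 53.6749
L = (r1+r2)·wrap + 2·C·cosβ = 12·3.5815 + 2·53.6749 = 150.3278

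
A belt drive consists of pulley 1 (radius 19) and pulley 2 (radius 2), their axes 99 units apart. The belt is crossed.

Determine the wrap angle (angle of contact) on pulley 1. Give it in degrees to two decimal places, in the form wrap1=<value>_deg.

wrap1=204.49_deg

crossed belt: β = asin((r1+r2)/C) = asin(21/99) = 12.2467°
wrap1 = wrap2 = π + 2β = 204.4934°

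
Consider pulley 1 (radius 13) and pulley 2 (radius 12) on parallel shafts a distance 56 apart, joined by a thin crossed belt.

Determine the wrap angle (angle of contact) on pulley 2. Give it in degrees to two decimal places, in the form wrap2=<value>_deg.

crossed belt: β = asin((r1+r2)/C) = asin(25/56) = 26.5148°
wrap1 = wrap2 = π + 2β = 233.0295°

wrap2=233.03_deg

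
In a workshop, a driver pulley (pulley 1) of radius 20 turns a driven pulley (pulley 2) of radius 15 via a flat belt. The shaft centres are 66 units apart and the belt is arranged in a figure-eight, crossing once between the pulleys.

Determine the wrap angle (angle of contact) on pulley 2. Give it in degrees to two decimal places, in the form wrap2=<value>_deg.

crossed belt: β = asin((r1+r2)/C) = asin(35/66) = 32.0259°
wrap1 = wrap2 = π + 2β = 244.0519°

wrap2=244.05_deg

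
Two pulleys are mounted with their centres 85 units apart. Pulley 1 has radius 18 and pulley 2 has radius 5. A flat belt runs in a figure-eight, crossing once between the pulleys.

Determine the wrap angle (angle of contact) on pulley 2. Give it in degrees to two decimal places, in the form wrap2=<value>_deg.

crossed belt: β = asin((r1+r2)/C) = asin(23/85) = 15.6993°
wrap1 = wrap2 = π + 2β = 211.3985°

wrap2=211.40_deg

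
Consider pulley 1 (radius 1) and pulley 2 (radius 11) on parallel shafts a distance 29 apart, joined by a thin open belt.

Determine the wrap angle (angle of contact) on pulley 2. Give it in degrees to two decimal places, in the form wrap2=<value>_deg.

wrap2=220.34_deg

open belt: β = asin((r2−r1)/C) = asin(10/29) = 20.1713°
wrap1 = π − 2β = 139.6575°
wrap2 = π + 2β = 220.3425°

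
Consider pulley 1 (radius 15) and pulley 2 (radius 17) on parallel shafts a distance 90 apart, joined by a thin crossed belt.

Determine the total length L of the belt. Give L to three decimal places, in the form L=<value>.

L=292.033

crossed belt: β = asin((r1+r2)/C) = asin(32/90) = 20.8275°
wrap1 = wrap2 = π + 2β = 221.6550°
tangent length = C·cosβ = 84.1190
L = (r1+r2)·wrap + 2·C·cosβ = 32·3.8686 + 2·84.1190 = 292.0334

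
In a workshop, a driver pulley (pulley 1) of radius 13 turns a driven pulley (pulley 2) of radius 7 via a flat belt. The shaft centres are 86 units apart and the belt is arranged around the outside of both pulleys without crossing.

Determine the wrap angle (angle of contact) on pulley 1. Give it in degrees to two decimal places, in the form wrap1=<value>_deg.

open belt: β = asin((r2−r1)/C) = asin(-6/86) = -4.0006°
wrap1 = π − 2β = 188.0013°
wrap2 = π + 2β = 171.9987°

wrap1=188.00_deg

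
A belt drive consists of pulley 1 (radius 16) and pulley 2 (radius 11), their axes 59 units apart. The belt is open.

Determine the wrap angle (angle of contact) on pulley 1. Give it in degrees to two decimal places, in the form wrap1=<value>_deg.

open belt: β = asin((r2−r1)/C) = asin(-5/59) = -4.8614°
wrap1 = π − 2β = 189.7228°
wrap2 = π + 2β = 170.2772°

wrap1=189.72_deg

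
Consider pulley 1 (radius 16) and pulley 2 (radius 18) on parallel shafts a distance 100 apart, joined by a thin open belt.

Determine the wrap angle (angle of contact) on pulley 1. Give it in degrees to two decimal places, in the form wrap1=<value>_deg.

wrap1=177.71_deg

open belt: β = asin((r2−r1)/C) = asin(2/100) = 1.1460°
wrap1 = π − 2β = 177.7080°
wrap2 = π + 2β = 182.2920°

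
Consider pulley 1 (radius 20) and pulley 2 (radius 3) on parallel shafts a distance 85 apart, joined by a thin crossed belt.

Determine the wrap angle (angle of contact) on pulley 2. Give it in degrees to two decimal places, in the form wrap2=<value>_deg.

crossed belt: β = asin((r1+r2)/C) = asin(23/85) = 15.6993°
wrap1 = wrap2 = π + 2β = 211.3985°

wrap2=211.40_deg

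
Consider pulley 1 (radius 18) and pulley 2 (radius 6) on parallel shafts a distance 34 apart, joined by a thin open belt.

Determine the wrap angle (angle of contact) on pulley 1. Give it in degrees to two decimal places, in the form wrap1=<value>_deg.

wrap1=221.33_deg

open belt: β = asin((r2−r1)/C) = asin(-12/34) = -20.6673°
wrap1 = π − 2β = 221.3346°
wrap2 = π + 2β = 138.6654°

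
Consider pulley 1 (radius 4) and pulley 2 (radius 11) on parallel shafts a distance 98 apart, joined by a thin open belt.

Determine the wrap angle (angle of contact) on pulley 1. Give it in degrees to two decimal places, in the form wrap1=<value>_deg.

open belt: β = asin((r2−r1)/C) = asin(7/98) = 4.0960°
wrap1 = π − 2β = 171.8079°
wrap2 = π + 2β = 188.1921°

wrap1=171.81_deg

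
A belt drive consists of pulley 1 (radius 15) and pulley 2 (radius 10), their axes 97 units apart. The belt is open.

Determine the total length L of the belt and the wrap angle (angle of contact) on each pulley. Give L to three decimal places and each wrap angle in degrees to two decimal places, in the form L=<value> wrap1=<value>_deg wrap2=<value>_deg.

open belt: β = asin((r2−r1)/C) = asin(-5/97) = -2.9547°
wrap1 = π − 2β = 185.9094°
wrap2 = π + 2β = 174.0906°
tangent length = C·cosβ = 96.8710
L = r1·wrap1 + r2·wrap2 + 2·C·cosβ = 15·3.2447 + 10·3.0385 + 2·96.8710 = 272.7976

L=272.798 wrap1=185.91_deg wrap2=174.09_deg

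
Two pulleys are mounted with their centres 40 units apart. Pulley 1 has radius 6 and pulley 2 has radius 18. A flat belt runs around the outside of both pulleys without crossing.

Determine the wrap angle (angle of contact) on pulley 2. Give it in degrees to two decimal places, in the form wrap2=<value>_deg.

wrap2=214.92_deg

open belt: β = asin((r2−r1)/C) = asin(12/40) = 17.4576°
wrap1 = π − 2β = 145.0848°
wrap2 = π + 2β = 214.9152°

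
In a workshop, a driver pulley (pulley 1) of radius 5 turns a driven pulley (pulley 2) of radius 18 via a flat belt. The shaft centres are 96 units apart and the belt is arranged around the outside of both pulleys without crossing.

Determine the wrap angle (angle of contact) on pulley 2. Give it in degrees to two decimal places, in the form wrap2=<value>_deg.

wrap2=195.57_deg

open belt: β = asin((r2−r1)/C) = asin(13/96) = 7.7827°
wrap1 = π − 2β = 164.4346°
wrap2 = π + 2β = 195.5654°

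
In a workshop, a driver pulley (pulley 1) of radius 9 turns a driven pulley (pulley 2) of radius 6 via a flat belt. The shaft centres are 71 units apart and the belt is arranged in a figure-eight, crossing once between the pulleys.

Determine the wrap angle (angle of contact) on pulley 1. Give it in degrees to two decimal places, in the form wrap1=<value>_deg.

crossed belt: β = asin((r1+r2)/C) = asin(15/71) = 12.1966°
wrap1 = wrap2 = π + 2β = 204.3933°

wrap1=204.39_deg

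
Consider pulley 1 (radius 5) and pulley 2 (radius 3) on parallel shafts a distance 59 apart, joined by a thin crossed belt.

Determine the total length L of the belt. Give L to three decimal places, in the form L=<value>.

L=144.219

crossed belt: β = asin((r1+r2)/C) = asin(8/59) = 7.7929°
wrap1 = wrap2 = π + 2β = 195.5858°
tangent length = C·cosβ = 58.4551
L = (r1+r2)·wrap + 2·C·cosβ = 8·3.4136 + 2·58.4551 = 144.2192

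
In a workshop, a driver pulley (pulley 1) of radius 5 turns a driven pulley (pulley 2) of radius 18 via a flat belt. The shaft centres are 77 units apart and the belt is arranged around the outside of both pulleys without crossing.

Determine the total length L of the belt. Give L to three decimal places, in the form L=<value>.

open belt: β = asin((r2−r1)/C) = asin(13/77) = 9.7199°
wrap1 = π − 2β = 160.5603°
wrap2 = π + 2β = 199.4397°
tangent length = C·cosβ = 75.8947
L = r1·wrap1 + r2·wrap2 + 2·C·cosβ = 5·2.8023 + 18·3.4809 + 2·75.8947 = 228.4567

L=228.457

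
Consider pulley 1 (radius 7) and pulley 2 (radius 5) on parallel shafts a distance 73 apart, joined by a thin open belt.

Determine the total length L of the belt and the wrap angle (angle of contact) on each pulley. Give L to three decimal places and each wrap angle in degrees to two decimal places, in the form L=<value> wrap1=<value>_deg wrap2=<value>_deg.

L=183.754 wrap1=183.14_deg wrap2=176.86_deg

open belt: β = asin((r2−r1)/C) = asin(-2/73) = -1.5699°
wrap1 = π − 2β = 183.1399°
wrap2 = π + 2β = 176.8601°
tangent length = C·cosβ = 72.9726
L = r1·wrap1 + r2·wrap2 + 2·C·cosβ = 7·3.1964 + 5·3.0868 + 2·72.9726 = 183.7539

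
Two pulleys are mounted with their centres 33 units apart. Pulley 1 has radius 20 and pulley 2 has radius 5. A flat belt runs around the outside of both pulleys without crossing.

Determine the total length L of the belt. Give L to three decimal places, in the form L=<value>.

open belt: β = asin((r2−r1)/C) = asin(-15/33) = -27.0357°
wrap1 = π − 2β = 234.0714°
wrap2 = π + 2β = 125.9286°
tangent length = C·cosβ = 29.3939
L = r1·wrap1 + r2·wrap2 + 2·C·cosβ = 20·4.0853 + 5·2.1979 + 2·29.3939 = 151.4834

L=151.483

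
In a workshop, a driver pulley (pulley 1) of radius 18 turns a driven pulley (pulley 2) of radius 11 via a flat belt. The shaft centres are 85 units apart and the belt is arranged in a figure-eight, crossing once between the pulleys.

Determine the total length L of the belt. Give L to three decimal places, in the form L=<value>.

L=271.100

crossed belt: β = asin((r1+r2)/C) = asin(29/85) = 19.9486°
wrap1 = wrap2 = π + 2β = 219.8971°
tangent length = C·cosβ = 79.8999
L = (r1+r2)·wrap + 2·C·cosβ = 29·3.8379 + 2·79.8999 = 271.0998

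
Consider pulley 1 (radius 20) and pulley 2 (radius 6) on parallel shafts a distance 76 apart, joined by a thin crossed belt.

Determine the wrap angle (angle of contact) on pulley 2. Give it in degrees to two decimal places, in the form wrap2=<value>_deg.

wrap2=220.01_deg

crossed belt: β = asin((r1+r2)/C) = asin(26/76) = 20.0052°
wrap1 = wrap2 = π + 2β = 220.0104°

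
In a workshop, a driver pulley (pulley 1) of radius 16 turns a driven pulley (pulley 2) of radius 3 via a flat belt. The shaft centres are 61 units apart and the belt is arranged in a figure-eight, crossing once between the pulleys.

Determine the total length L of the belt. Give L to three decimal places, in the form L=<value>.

L=187.658

crossed belt: β = asin((r1+r2)/C) = asin(19/61) = 18.1482°
wrap1 = wrap2 = π + 2β = 216.2963°
tangent length = C·cosβ = 57.9655
L = (r1+r2)·wrap + 2·C·cosβ = 19·3.7751 + 2·57.9655 = 187.6576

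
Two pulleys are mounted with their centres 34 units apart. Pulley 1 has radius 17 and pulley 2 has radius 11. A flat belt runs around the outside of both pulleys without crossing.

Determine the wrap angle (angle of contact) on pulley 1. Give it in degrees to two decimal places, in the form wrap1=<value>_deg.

wrap1=200.33_deg

open belt: β = asin((r2−r1)/C) = asin(-6/34) = -10.1642°
wrap1 = π − 2β = 200.3285°
wrap2 = π + 2β = 159.6715°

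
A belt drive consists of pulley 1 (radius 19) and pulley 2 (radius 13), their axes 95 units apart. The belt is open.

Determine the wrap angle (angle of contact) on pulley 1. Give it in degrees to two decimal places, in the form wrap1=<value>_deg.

wrap1=187.24_deg

open belt: β = asin((r2−r1)/C) = asin(-6/95) = -3.6211°
wrap1 = π − 2β = 187.2422°
wrap2 = π + 2β = 172.7578°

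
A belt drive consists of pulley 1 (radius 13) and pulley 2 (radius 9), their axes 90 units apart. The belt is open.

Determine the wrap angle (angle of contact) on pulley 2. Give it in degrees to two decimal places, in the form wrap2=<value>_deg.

open belt: β = asin((r2−r1)/C) = asin(-4/90) = -2.5473°
wrap1 = π − 2β = 185.0946°
wrap2 = π + 2β = 174.9054°

wrap2=174.91_deg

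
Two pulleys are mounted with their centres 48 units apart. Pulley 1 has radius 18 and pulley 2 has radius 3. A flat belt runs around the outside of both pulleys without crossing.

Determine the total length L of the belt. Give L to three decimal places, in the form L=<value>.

open belt: β = asin((r2−r1)/C) = asin(-15/48) = -18.2100°
wrap1 = π − 2β = 216.4199°
wrap2 = π + 2β = 143.5801°
tangent length = C·cosβ = 45.5961
L = r1·wrap1 + r2·wrap2 + 2·C·cosβ = 18·3.7772 + 3·2.5059 + 2·45.5961 = 166.7003

L=166.700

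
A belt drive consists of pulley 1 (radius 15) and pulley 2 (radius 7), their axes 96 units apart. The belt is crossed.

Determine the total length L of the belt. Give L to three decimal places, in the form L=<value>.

crossed belt: β = asin((r1+r2)/C) = asin(22/96) = 13.2480°
wrap1 = wrap2 = π + 2β = 206.4960°
tangent length = C·cosβ = 93.4452
L = (r1+r2)·wrap + 2·C·cosβ = 22·3.6040 + 2·93.4452 = 266.1791

L=266.179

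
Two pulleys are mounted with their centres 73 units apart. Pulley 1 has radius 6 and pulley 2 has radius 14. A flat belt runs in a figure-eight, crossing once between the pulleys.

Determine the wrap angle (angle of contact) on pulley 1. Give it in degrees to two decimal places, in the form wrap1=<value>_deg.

wrap1=211.80_deg

crossed belt: β = asin((r1+r2)/C) = asin(20/73) = 15.9008°
wrap1 = wrap2 = π + 2β = 211.8016°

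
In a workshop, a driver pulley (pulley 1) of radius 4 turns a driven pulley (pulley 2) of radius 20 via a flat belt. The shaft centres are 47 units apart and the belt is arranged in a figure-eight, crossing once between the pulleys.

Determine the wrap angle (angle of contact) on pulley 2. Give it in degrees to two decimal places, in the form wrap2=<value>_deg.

wrap2=241.41_deg

crossed belt: β = asin((r1+r2)/C) = asin(24/47) = 30.7064°
wrap1 = wrap2 = π + 2β = 241.4127°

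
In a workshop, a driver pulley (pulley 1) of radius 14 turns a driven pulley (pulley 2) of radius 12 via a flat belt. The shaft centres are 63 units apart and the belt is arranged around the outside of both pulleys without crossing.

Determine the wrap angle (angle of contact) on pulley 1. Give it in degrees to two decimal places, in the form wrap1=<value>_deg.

wrap1=183.64_deg

open belt: β = asin((r2−r1)/C) = asin(-2/63) = -1.8192°
wrap1 = π − 2β = 183.6384°
wrap2 = π + 2β = 176.3616°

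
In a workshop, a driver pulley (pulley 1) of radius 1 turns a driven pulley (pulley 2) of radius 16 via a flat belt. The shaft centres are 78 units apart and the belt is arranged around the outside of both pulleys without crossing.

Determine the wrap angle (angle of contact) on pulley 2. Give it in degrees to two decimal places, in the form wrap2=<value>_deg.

wrap2=202.17_deg

open belt: β = asin((r2−r1)/C) = asin(15/78) = 11.0875°
wrap1 = π − 2β = 157.8250°
wrap2 = π + 2β = 202.1750°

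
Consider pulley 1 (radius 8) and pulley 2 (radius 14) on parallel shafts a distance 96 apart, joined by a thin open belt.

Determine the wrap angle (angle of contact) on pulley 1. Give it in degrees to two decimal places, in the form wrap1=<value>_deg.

open belt: β = asin((r2−r1)/C) = asin(6/96) = 3.5833°
wrap1 = π − 2β = 172.8334°
wrap2 = π + 2β = 187.1666°

wrap1=172.83_deg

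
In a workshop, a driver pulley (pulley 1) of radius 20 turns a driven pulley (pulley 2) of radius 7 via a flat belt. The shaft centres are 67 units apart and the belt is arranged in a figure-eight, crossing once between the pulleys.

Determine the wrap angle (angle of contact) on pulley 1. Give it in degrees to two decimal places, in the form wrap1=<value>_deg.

crossed belt: β = asin((r1+r2)/C) = asin(27/67) = 23.7649°
wrap1 = wrap2 = π + 2β = 227.5298°

wrap1=227.53_deg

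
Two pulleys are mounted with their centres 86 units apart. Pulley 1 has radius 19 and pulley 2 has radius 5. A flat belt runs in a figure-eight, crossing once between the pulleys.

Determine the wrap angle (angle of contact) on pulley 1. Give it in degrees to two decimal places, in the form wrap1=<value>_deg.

crossed belt: β = asin((r1+r2)/C) = asin(24/86) = 16.2047°
wrap1 = wrap2 = π + 2β = 212.4094°

wrap1=212.41_deg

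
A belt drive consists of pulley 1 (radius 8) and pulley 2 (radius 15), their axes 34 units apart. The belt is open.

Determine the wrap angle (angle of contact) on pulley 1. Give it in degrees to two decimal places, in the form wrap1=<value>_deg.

wrap1=156.24_deg

open belt: β = asin((r2−r1)/C) = asin(7/34) = 11.8812°
wrap1 = π − 2β = 156.2377°
wrap2 = π + 2β = 203.7623°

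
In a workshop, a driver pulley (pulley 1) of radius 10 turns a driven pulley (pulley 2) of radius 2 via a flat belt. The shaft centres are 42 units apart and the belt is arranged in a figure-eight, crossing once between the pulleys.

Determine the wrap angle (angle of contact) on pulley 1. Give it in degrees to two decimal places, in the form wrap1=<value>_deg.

crossed belt: β = asin((r1+r2)/C) = asin(12/42) = 16.6015°
wrap1 = wrap2 = π + 2β = 213.2031°

wrap1=213.20_deg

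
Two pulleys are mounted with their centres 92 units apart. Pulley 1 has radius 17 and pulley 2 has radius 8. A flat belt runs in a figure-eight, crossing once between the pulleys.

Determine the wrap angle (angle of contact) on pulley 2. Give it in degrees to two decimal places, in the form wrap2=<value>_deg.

wrap2=211.54_deg

crossed belt: β = asin((r1+r2)/C) = asin(25/92) = 15.7678°
wrap1 = wrap2 = π + 2β = 211.5356°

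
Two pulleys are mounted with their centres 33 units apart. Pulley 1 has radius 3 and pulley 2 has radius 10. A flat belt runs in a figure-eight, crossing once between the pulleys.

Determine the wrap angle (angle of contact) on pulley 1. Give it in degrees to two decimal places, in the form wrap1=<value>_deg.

crossed belt: β = asin((r1+r2)/C) = asin(13/33) = 23.1998°
wrap1 = wrap2 = π + 2β = 226.3997°

wrap1=226.40_deg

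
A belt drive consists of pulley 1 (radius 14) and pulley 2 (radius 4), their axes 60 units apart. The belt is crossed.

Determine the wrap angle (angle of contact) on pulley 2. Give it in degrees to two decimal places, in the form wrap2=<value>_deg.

crossed belt: β = asin((r1+r2)/C) = asin(18/60) = 17.4576°
wrap1 = wrap2 = π + 2β = 214.9152°

wrap2=214.92_deg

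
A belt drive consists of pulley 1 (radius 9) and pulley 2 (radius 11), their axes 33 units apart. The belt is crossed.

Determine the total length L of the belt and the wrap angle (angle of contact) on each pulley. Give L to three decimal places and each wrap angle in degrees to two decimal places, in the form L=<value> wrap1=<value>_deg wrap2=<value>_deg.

L=141.373 wrap1=254.61_deg wrap2=254.61_deg

crossed belt: β = asin((r1+r2)/C) = asin(20/33) = 37.3052°
wrap1 = wrap2 = π + 2β = 254.6104°
tangent length = C·cosβ = 26.2488
L = (r1+r2)·wrap + 2·C·cosβ = 20·4.4438 + 2·26.2488 = 141.3734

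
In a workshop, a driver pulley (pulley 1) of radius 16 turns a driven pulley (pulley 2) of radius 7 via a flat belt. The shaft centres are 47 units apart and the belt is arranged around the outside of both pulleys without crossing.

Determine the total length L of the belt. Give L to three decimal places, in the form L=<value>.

open belt: β = asin((r2−r1)/C) = asin(-9/47) = -11.0397°
wrap1 = π − 2β = 202.0794°
wrap2 = π + 2β = 157.9206°
tangent length = C·cosβ = 46.1303
L = r1·wrap1 + r2·wrap2 + 2·C·cosβ = 16·3.5270 + 7·2.7562 + 2·46.1303 = 167.9854

L=167.985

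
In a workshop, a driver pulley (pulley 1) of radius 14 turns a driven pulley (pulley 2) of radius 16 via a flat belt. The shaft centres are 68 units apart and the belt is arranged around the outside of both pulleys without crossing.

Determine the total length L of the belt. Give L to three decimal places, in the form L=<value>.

L=230.307

open belt: β = asin((r2−r1)/C) = asin(2/68) = 1.6854°
wrap1 = π − 2β = 176.6292°
wrap2 = π + 2β = 183.3708°
tangent length = C·cosβ = 67.9706
L = r1·wrap1 + r2·wrap2 + 2·C·cosβ = 14·3.0828 + 16·3.2004 + 2·67.9706 = 230.3066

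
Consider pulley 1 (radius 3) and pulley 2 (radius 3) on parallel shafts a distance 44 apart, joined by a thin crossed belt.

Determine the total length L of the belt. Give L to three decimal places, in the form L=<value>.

crossed belt: β = asin((r1+r2)/C) = asin(6/44) = 7.8375°
wrap1 = wrap2 = π + 2β = 195.6750°
tangent length = C·cosβ = 43.5890
L = (r1+r2)·wrap + 2·C·cosβ = 6·3.4152 + 2·43.5890 = 107.6690

L=107.669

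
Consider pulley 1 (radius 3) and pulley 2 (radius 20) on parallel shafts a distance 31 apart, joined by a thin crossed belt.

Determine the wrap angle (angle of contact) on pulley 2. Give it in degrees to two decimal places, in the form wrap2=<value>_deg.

wrap2=275.79_deg

crossed belt: β = asin((r1+r2)/C) = asin(23/31) = 47.8966°
wrap1 = wrap2 = π + 2β = 275.7931°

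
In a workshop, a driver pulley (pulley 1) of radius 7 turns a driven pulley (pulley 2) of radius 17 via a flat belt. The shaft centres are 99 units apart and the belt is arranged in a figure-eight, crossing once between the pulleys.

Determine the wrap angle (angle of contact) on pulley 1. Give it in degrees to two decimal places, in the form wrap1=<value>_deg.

crossed belt: β = asin((r1+r2)/C) = asin(24/99) = 14.0297°
wrap1 = wrap2 = π + 2β = 208.0593°

wrap1=208.06_deg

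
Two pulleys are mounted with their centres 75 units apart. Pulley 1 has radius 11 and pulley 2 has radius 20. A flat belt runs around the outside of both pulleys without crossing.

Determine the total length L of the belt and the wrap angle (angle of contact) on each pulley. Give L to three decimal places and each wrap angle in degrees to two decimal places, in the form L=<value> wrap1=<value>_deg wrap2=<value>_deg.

L=248.471 wrap1=166.22_deg wrap2=193.78_deg

open belt: β = asin((r2−r1)/C) = asin(9/75) = 6.8921°
wrap1 = π − 2β = 166.2158°
wrap2 = π + 2β = 193.7842°
tangent length = C·cosβ = 74.4580
L = r1·wrap1 + r2·wrap2 + 2·C·cosβ = 11·2.9010 + 20·3.3822 + 2·74.4580 = 248.4707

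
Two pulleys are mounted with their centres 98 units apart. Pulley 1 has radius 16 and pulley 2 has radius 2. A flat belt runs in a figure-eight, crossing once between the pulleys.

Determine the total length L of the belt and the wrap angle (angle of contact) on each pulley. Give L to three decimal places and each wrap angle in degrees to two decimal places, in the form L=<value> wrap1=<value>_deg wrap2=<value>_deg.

crossed belt: β = asin((r1+r2)/C) = asin(18/98) = 10.5838°
wrap1 = wrap2 = π + 2β = 201.1676°
tangent length = C·cosβ = 96.3328
L = (r1+r2)·wrap + 2·C·cosβ = 18·3.5110 + 2·96.3328 = 255.8642

L=255.864 wrap1=201.17_deg wrap2=201.17_deg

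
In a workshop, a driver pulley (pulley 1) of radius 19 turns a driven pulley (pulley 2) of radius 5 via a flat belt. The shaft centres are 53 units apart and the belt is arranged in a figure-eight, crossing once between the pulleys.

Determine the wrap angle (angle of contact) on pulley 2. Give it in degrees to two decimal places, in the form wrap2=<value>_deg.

crossed belt: β = asin((r1+r2)/C) = asin(24/53) = 26.9254°
wrap1 = wrap2 = π + 2β = 233.8508°

wrap2=233.85_deg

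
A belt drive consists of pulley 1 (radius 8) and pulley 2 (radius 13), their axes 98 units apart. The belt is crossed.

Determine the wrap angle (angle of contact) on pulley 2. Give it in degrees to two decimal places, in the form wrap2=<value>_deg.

wrap2=204.75_deg

crossed belt: β = asin((r1+r2)/C) = asin(21/98) = 12.3736°
wrap1 = wrap2 = π + 2β = 204.7473°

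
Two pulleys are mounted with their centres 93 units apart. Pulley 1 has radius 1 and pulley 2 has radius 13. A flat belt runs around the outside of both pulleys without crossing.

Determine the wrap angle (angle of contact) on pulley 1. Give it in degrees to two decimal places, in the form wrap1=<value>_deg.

open belt: β = asin((r2−r1)/C) = asin(12/93) = 7.4137°
wrap1 = π − 2β = 165.1727°
wrap2 = π + 2β = 194.8273°

wrap1=165.17_deg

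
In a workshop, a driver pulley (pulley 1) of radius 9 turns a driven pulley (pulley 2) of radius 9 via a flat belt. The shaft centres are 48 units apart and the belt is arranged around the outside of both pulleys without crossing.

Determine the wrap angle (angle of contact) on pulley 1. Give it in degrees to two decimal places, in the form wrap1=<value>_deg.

wrap1=180.00_deg

open belt: β = asin((r2−r1)/C) = asin(0/48) = 0.0000°
wrap1 = π − 2β = 180.0000°
wrap2 = π + 2β = 180.0000°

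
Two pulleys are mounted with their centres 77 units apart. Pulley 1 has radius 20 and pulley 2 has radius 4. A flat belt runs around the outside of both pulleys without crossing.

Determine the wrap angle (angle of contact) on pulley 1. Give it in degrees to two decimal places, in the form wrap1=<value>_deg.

open belt: β = asin((r2−r1)/C) = asin(-16/77) = -11.9930°
wrap1 = π − 2β = 203.9860°
wrap2 = π + 2β = 156.0140°

wrap1=203.99_deg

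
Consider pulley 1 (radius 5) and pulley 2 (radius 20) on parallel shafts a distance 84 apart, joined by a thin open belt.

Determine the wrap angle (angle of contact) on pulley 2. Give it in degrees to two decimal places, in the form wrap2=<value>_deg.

wrap2=200.57_deg

open belt: β = asin((r2−r1)/C) = asin(15/84) = 10.2866°
wrap1 = π − 2β = 159.4269°
wrap2 = π + 2β = 200.5731°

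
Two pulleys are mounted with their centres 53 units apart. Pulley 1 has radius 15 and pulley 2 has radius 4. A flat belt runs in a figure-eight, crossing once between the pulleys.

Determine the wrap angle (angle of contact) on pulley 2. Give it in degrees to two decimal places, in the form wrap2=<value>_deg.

wrap2=222.02_deg

crossed belt: β = asin((r1+r2)/C) = asin(19/53) = 21.0075°
wrap1 = wrap2 = π + 2β = 222.0151°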